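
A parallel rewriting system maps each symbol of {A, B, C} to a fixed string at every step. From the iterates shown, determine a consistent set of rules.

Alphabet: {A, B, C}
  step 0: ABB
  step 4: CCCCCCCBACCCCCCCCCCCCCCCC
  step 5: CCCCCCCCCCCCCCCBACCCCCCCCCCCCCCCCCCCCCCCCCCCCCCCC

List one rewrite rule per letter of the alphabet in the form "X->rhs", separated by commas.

  step 4 ⇒ step 5: CCCCCCCBACCCCCCCCCCCCCCCC ⇒ CC·CC·CC·CC·CC·CC·CC·C·BA·CC·CC·CC·CC·CC·CC·CC·CC·CC·CC·CC·CC·CC·CC·CC·CC
    A ↦ BA
    B ↦ C
    C ↦ CC

A->BA, B->C, C->CC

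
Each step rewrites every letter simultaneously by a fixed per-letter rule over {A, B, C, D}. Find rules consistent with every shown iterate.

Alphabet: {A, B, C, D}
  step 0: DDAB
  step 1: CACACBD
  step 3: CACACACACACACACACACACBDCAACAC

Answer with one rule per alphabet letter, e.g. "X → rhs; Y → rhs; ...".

  step 0 ⇒ step 1: DDAB ⇒ CA·CA·C·BD
    A ↦ C
    B ↦ BD
    D ↦ CA
    C ↦ ACA  (constrained at step 1)

A->C, B->BD, C->ACA, D->CA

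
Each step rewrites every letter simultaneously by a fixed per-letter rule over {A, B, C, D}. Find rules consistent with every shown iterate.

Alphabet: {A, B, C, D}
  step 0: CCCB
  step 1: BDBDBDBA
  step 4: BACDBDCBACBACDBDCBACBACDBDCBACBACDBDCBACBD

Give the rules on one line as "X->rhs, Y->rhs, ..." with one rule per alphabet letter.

  step 0 ⇒ step 1: CCCB ⇒ BD·BD·BD·BA
    B ↦ BA
    C ↦ BD
    A ↦ CD  (constrained at step 1)
    D ↦ C  (constrained at step 1)

A->CD, B->BA, C->BD, D->C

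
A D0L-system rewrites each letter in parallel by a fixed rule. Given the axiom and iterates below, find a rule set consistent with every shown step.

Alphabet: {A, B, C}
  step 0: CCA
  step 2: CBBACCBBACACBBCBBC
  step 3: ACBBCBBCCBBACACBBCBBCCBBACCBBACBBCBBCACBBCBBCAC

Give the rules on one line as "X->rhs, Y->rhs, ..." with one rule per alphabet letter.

A->CBB, B->BBC, C->AC

  step 2 ⇒ step 3: CBBACCBBACACBBCBBC ⇒ AC·BBC·BBC·CBB·AC·AC·BBC·BBC·CBB·AC·CBB·AC·BBC·BBC·AC·BBC·BBC·AC
    A ↦ CBB
    B ↦ BBC
    C ↦ AC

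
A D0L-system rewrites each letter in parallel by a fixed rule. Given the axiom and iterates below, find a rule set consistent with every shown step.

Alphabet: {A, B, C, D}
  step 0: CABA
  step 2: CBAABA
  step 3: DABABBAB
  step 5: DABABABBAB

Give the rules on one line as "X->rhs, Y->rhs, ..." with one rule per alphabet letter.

  step 2 ⇒ step 3: CBAABA ⇒ DAB·A·B·B·A·B
    A ↦ B
    B ↦ A
    C ↦ DAB
    D ↦ C  (constrained at step 3)

A->B, B->A, C->DAB, D->C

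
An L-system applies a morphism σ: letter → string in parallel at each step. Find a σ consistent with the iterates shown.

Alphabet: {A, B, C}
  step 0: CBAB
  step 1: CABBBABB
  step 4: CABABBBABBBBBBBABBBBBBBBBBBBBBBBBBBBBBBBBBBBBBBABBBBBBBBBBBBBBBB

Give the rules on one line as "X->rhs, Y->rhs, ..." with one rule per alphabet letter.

A->BA, B->BB, C->CA

  step 0 ⇒ step 1: CBAB ⇒ CA·BB·BA·BB
    A ↦ BA
    B ↦ BB
    C ↦ CA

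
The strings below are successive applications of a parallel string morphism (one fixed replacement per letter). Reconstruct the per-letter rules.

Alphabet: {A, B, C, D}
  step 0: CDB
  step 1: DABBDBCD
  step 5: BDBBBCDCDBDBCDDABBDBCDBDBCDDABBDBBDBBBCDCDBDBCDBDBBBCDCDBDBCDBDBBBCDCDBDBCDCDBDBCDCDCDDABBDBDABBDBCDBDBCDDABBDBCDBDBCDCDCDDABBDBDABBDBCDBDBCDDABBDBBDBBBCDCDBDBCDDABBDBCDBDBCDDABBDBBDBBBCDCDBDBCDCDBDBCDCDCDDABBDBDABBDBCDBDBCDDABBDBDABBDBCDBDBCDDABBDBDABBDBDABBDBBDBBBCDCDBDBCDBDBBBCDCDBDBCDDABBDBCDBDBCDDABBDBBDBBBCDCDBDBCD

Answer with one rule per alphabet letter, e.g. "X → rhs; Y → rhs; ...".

  step 0 ⇒ step 1: CDB ⇒ DAB·BDB·CD
    B ↦ CD
    C ↦ DAB
    D ↦ BDB
    A ↦ BB  (constrained at step 1)

A->BB, B->CD, C->DAB, D->BDB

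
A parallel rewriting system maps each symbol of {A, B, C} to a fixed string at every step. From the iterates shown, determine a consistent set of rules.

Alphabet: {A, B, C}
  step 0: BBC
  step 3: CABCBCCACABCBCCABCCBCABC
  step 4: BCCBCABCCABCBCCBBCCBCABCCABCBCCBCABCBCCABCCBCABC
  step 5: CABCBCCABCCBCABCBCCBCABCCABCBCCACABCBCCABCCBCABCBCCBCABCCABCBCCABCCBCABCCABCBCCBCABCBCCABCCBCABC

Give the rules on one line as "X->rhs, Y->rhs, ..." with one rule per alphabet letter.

A->CB, B->CA, C->BC

  step 4 ⇒ step 5: BCCBCABCCABCBCCBBCCBCABCCABCBCCBCABCBCCABCCBCABC ⇒ CA·BC·BC·CA·BC·CB·CA·BC·BC·CB·CA·BC·CA·BC·BC·CA·CA·BC·BC·CA·BC·CB·CA·BC·BC·CB·CA·BC·CA·BC·BC·CA·BC·CB·CA·BC·CA·BC·BC·CB·CA·BC·BC·CA·BC·CB·CA·BC
    A ↦ CB
    B ↦ CA
    C ↦ BC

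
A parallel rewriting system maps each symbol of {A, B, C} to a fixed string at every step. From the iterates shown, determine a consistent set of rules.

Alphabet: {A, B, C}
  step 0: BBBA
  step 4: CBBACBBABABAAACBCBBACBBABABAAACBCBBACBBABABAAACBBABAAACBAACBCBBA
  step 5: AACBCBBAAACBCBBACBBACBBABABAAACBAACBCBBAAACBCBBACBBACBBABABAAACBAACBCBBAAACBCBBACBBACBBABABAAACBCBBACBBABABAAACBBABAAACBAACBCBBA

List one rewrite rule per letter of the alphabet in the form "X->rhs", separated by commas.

  step 4 ⇒ step 5: CBBACBBABABAAACBCBBACBBABABAAACBCBBACBBABABAAACBBABAAACBAACBCBBA ⇒ AA·CB·CB·BA·AA·CB·CB·BA·CB·BA·CB·BA·BA·BA·AA·CB·AA·CB·CB·BA·AA·CB·CB·BA·CB·BA·CB·BA·BA·BA·AA·CB·AA·CB·CB·BA·AA·CB·CB·BA·CB·BA·CB·BA·BA·BA·AA·CB·CB·BA·CB·BA·BA·BA·AA·CB·BA·BA·AA·CB·AA·CB·CB·BA
    A ↦ BA
    B ↦ CB
    C ↦ AA

A->BA, B->CB, C->AA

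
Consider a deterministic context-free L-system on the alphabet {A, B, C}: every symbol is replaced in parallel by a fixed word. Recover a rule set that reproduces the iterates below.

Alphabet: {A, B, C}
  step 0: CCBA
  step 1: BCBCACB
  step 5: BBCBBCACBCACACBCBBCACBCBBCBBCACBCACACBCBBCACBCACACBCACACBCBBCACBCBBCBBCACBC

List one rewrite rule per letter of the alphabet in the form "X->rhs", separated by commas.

A->B, B->AC, C->BC

  step 0 ⇒ step 1: CCBA ⇒ BC·BC·AC·B
    A ↦ B
    B ↦ AC
    C ↦ BC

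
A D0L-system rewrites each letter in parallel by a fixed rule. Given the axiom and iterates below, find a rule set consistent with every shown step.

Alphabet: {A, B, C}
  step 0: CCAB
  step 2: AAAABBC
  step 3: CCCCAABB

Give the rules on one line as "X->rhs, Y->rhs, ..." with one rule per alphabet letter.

  step 2 ⇒ step 3: AAAABBC ⇒ C·C·C·C·A·A·BB
    A ↦ C
    B ↦ A
    C ↦ BB

A->C, B->A, C->BB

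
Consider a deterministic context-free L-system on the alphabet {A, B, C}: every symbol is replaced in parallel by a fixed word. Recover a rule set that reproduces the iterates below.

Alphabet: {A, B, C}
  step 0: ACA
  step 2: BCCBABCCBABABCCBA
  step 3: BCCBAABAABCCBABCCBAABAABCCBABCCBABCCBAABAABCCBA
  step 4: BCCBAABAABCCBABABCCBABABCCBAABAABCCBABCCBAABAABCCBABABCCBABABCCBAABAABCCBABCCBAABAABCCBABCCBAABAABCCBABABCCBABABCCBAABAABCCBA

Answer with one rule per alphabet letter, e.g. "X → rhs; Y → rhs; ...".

  step 3 ⇒ step 4: BCCBAABAABCCBABCCBAABAABCCBABCCBABCCBAABAABCCBA ⇒ BCC·BAA·BAA·BCC·BA·BA·BCC·BA·BA·BCC·BAA·BAA·BCC·BA·BCC·BAA·BAA·BCC·BA·BA·BCC·BA·BA·BCC·BAA·BAA·BCC·BA·BCC·BAA·BAA·BCC·BA·BCC·BAA·BAA·BCC·BA·BA·BCC·BA·BA·BCC·BAA·BAA·BCC·BA
    A ↦ BA
    B ↦ BCC
    C ↦ BAA

A->BA, B->BCC, C->BAA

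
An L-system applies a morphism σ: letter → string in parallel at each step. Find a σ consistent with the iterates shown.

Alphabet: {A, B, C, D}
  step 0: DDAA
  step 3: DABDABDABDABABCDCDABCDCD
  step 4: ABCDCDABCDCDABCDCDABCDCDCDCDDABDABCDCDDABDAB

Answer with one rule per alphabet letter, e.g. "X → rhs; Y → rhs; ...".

  step 3 ⇒ step 4: DABDABDABDABABCDCDABCDCD ⇒ AB·CD·CD·AB·CD·CD·AB·CD·CD·AB·CD·CD·CD·CD·D·AB·D·AB·CD·CD·D·AB·D·AB
    A ↦ CD
    B ↦ CD
    C ↦ D
    D ↦ AB

A->CD, B->CD, C->D, D->AB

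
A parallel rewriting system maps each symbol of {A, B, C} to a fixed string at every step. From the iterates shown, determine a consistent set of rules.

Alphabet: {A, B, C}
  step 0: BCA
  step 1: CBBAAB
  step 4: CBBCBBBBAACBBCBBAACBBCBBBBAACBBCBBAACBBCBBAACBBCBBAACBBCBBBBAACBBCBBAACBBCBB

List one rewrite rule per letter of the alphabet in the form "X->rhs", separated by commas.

  step 0 ⇒ step 1: BCA ⇒ CBB·AA·B
    A ↦ B
    B ↦ CBB
    C ↦ AA

A->B, B->CBB, C->AA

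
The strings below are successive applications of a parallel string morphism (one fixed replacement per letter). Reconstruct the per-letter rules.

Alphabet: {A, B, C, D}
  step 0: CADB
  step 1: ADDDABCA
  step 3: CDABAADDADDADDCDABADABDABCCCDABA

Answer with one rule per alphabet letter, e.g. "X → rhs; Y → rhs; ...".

  step 0 ⇒ step 1: CADB ⇒ ADD·DAB·C·A
    A ↦ DAB
    B ↦ A
    C ↦ ADD
    D ↦ C

A->DAB, B->A, C->ADD, D->C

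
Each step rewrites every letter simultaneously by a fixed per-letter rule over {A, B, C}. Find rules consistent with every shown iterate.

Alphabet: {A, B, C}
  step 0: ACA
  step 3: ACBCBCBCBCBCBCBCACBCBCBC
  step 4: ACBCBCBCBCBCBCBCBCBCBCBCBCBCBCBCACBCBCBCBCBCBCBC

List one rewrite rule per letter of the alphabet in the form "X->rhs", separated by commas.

A->AC, B->BC, C->BC

  step 3 ⇒ step 4: ACBCBCBCBCBCBCBCACBCBCBC ⇒ AC·BC·BC·BC·BC·BC·BC·BC·BC·BC·BC·BC·BC·BC·BC·BC·AC·BC·BC·BC·BC·BC·BC·BC
    A ↦ AC
    B ↦ BC
    C ↦ BC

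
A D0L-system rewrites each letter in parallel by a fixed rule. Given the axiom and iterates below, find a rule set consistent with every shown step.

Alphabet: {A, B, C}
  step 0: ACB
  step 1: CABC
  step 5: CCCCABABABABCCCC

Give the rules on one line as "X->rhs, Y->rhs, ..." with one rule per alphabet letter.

  step 0 ⇒ step 1: ACB ⇒ C·AB·C
    A ↦ C
    B ↦ C
    C ↦ AB

A->C, B->C, C->AB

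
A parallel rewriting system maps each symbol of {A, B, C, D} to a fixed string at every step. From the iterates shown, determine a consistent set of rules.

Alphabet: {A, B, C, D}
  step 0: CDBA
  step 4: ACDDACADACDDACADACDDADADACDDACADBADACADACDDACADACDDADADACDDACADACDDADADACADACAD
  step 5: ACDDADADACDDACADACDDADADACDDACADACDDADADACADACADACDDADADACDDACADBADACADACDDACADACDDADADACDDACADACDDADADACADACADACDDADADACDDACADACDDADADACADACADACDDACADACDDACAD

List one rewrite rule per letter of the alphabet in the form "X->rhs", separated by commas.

  step 4 ⇒ step 5: ACDDACADACDDACADACDDADADACDDACADBADACADACDDACADACDDADADACDDACADACDDADADACADACAD ⇒ AC·DD·AD·AD·AC·DD·AC·AD·AC·DD·AD·AD·AC·DD·AC·AD·AC·DD·AD·AD·AC·AD·AC·AD·AC·DD·AD·AD·AC·DD·AC·AD·BAD·AC·AD·AC·DD·AC·AD·AC·DD·AD·AD·AC·DD·AC·AD·AC·DD·AD·AD·AC·AD·AC·AD·AC·DD·AD·AD·AC·DD·AC·AD·AC·DD·AD·AD·AC·AD·AC·AD·AC·DD·AC·AD·AC·DD·AC·AD
    A ↦ AC
    B ↦ BAD
    C ↦ DD
    D ↦ AD

A->AC, B->BAD, C->DD, D->AD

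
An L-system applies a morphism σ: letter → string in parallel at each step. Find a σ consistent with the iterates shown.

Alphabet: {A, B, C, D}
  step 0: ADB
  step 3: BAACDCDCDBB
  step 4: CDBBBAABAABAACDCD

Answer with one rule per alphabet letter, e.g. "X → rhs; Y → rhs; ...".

  step 3 ⇒ step 4: BAACDCDCDBB ⇒ CD·B·B·B·AA·B·AA·B·AA·CD·CD
    A ↦ B
    B ↦ CD
    C ↦ B
    D ↦ AA

A->B, B->CD, C->B, D->AA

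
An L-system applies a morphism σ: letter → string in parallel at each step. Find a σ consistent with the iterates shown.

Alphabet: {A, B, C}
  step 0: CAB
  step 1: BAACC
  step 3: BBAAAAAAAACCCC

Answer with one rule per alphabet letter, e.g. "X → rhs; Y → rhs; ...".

A->AA, B->CC, C->B

  step 0 ⇒ step 1: CAB ⇒ B·AA·CC
    A ↦ AA
    B ↦ CC
    C ↦ B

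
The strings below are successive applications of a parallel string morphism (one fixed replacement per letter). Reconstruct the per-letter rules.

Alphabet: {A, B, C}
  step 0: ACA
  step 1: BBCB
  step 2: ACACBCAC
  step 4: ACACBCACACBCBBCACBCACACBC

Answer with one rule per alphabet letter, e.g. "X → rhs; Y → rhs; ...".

  step 1 ⇒ step 2: BBCB ⇒ AC·AC·BC·AC
    B ↦ AC
    C ↦ BC
  step 0 ⇒ step 1: ACA ⇒ B·BC·B
    A ↦ B

A->B, B->AC, C->BC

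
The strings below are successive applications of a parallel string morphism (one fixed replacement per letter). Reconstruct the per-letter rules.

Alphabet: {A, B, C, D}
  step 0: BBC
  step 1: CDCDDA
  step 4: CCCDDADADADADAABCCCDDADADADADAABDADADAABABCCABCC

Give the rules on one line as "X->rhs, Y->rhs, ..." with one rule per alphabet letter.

A->CC, B->CD, C->DA, D->AB

  step 0 ⇒ step 1: BBC ⇒ CD·CD·DA
    B ↦ CD
    C ↦ DA
    A ↦ CC  (constrained at step 1)
    D ↦ AB  (constrained at step 1)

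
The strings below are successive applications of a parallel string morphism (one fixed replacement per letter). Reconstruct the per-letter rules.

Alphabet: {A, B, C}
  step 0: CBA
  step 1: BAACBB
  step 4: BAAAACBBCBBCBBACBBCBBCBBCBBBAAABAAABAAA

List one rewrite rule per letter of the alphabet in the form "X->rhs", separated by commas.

A->CBB, B->A, C->BA

  step 0 ⇒ step 1: CBA ⇒ BA·A·CBB
    A ↦ CBB
    B ↦ A
    C ↦ BA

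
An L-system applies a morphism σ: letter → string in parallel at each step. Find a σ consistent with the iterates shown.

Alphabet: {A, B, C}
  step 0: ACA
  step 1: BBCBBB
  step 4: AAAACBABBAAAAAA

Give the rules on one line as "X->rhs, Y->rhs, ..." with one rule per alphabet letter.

A->BB, B->A, C->CB

  step 0 ⇒ step 1: ACA ⇒ BB·CB·BB
    A ↦ BB
    C ↦ CB
    B ↦ A  (constrained at step 1)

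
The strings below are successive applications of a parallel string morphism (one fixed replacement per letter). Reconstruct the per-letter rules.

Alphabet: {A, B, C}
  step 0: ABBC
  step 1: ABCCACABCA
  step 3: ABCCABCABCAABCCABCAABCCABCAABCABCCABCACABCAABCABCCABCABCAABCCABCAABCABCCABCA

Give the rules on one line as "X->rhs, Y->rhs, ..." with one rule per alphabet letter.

A->ABC, B->CA, C->BCA

  step 0 ⇒ step 1: ABBC ⇒ ABC·CA·CA·BCA
    A ↦ ABC
    B ↦ CA
    C ↦ BCA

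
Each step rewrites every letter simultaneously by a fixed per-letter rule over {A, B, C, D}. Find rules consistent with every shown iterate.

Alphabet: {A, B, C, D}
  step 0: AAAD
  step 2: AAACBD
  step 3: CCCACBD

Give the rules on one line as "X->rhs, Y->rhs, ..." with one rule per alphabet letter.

  step 2 ⇒ step 3: AAACBD ⇒ C·C·C·A·C·BD
    A ↦ C
    B ↦ C
    C ↦ A
    D ↦ BD

A->C, B->C, C->A, D->BD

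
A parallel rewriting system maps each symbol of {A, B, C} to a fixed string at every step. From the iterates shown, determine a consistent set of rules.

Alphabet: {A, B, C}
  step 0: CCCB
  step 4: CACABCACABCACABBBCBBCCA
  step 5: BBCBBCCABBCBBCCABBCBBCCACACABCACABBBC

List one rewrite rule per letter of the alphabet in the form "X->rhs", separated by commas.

A->BC, B->CA, C->B

  step 4 ⇒ step 5: CACABCACABCACABBBCBBCCA ⇒ B·BC·B·BC·CA·B·BC·B·BC·CA·B·BC·B·BC·CA·CA·CA·B·CA·CA·B·B·BC
    A ↦ BC
    B ↦ CA
    C ↦ B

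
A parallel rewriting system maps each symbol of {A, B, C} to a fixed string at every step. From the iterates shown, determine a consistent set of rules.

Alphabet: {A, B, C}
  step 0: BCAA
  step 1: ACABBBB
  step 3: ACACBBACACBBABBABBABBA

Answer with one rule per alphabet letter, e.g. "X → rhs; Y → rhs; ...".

  step 0 ⇒ step 1: BCAA ⇒ AC·A·BB·BB
    A ↦ BB
    B ↦ AC
    C ↦ A

A->BB, B->AC, C->A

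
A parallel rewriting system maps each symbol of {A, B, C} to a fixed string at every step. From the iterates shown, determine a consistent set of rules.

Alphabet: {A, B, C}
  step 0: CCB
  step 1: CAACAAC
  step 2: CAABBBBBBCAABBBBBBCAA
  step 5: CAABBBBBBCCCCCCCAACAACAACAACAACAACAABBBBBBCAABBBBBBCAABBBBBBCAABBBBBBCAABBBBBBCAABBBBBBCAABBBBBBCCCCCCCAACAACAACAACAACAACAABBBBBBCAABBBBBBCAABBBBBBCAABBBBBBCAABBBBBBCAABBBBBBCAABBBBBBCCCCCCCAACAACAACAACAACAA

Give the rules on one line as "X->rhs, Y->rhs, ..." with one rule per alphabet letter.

A->BBB, B->C, C->CAA

  step 1 ⇒ step 2: CAACAAC ⇒ CAA·BBB·BBB·CAA·BBB·BBB·CAA
    A ↦ BBB
    C ↦ CAA
  step 0 ⇒ step 1: CCB ⇒ CAA·CAA·C
    B ↦ C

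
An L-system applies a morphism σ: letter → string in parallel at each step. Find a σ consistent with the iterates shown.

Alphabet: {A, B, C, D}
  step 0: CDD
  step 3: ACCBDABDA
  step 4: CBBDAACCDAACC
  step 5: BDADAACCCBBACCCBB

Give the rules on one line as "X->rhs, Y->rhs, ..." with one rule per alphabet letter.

A->C, B->DA, C->B, D->AC

  step 4 ⇒ step 5: CBBDAACCDAACC ⇒ B·DA·DA·AC·C·C·B·B·AC·C·C·B·B
    A ↦ C
    B ↦ DA
    C ↦ B
    D ↦ AC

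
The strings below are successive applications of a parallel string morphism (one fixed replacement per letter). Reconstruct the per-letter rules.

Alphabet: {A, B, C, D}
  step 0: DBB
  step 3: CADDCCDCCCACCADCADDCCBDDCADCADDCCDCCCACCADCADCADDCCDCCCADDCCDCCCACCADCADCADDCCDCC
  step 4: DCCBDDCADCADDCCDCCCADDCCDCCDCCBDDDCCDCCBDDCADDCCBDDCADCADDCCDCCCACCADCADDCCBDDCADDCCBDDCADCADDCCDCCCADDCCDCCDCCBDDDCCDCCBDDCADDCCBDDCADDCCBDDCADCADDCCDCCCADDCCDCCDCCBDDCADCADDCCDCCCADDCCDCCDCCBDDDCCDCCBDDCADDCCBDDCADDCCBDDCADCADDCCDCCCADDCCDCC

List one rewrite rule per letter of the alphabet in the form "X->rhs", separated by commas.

A->BDD, B->CAC, C->DCC, D->CAD

  step 3 ⇒ step 4: CADDCCDCCCACCADCADDCCBDDCADCADDCCDCCCACCADCADCADDCCDCCCADDCCDCCCACCADCADCADDCCDCC ⇒ DCC·BDD·CAD·CAD·DCC·DCC·CAD·DCC·DCC·DCC·BDD·DCC·DCC·BDD·CAD·DCC·BDD·CAD·CAD·DCC·DCC·CAC·CAD·CAD·DCC·BDD·CAD·DCC·BDD·CAD·CAD·DCC·DCC·CAD·DCC·DCC·DCC·BDD·DCC·DCC·BDD·CAD·DCC·BDD·CAD·DCC·BDD·CAD·CAD·DCC·DCC·CAD·DCC·DCC·DCC·BDD·CAD·CAD·DCC·DCC·CAD·DCC·DCC·DCC·BDD·DCC·DCC·BDD·CAD·DCC·BDD·CAD·DCC·BDD·CAD·CAD·DCC·DCC·CAD·DCC·DCC
    A ↦ BDD
    B ↦ CAC
    C ↦ DCC
    D ↦ CAD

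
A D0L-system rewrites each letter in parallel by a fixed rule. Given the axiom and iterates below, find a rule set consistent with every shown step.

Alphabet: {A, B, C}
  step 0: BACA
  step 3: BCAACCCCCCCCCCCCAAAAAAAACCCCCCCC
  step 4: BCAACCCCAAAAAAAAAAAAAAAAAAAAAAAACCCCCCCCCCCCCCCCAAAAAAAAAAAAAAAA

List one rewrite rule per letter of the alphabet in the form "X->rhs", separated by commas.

A->CC, B->BC, C->AA

  step 3 ⇒ step 4: BCAACCCCCCCCCCCCAAAAAAAACCCCCCCC ⇒ BC·AA·CC·CC·AA·AA·AA·AA·AA·AA·AA·AA·AA·AA·AA·AA·CC·CC·CC·CC·CC·CC·CC·CC·AA·AA·AA·AA·AA·AA·AA·AA
    A ↦ CC
    B ↦ BC
    C ↦ AA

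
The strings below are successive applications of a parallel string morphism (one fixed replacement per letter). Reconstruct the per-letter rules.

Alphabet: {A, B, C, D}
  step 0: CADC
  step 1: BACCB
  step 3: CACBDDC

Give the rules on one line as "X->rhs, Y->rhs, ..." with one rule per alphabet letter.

  step 0 ⇒ step 1: CADC ⇒ B·AC·C·B
    A ↦ AC
    C ↦ B
    D ↦ C
    B ↦ D  (constrained at step 1)

A->AC, B->D, C->B, D->C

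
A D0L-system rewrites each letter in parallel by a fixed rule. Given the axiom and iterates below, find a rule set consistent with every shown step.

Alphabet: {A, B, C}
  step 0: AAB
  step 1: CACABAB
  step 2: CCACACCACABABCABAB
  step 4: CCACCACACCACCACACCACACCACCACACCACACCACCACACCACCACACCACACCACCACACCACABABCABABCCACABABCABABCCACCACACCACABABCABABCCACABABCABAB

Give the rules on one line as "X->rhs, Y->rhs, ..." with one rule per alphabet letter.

  step 1 ⇒ step 2: CACABAB ⇒ CCA·CA·CCA·CA·BAB·CA·BAB
    A ↦ CA
    B ↦ BAB
    C ↦ CCA

A->CA, B->BAB, C->CCA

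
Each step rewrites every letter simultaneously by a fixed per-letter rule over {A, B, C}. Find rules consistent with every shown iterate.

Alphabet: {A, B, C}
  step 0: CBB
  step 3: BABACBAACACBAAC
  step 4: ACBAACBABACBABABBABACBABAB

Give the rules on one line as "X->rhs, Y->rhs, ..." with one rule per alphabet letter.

  step 3 ⇒ step 4: BABACBAACACBAAC ⇒ AC·BA·AC·BA·B·AC·BA·BA·B·BA·B·AC·BA·BA·B
    A ↦ BA
    B ↦ AC
    C ↦ B

A->BA, B->AC, C->B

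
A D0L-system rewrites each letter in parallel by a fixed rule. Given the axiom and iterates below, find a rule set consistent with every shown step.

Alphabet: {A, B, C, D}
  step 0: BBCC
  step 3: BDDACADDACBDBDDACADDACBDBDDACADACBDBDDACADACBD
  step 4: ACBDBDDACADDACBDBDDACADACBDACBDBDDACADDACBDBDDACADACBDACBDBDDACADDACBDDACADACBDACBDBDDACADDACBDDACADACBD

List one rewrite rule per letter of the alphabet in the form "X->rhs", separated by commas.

A->DAC, B->AC, C->AD, D->BD

  step 3 ⇒ step 4: BDDACADDACBDBDDACADDACBDBDDACADACBDBDDACADACBD ⇒ AC·BD·BD·DAC·AD·DAC·BD·BD·DAC·AD·AC·BD·AC·BD·BD·DAC·AD·DAC·BD·BD·DAC·AD·AC·BD·AC·BD·BD·DAC·AD·DAC·BD·DAC·AD·AC·BD·AC·BD·BD·DAC·AD·DAC·BD·DAC·AD·AC·BD
    A ↦ DAC
    B ↦ AC
    C ↦ AD
    D ↦ BD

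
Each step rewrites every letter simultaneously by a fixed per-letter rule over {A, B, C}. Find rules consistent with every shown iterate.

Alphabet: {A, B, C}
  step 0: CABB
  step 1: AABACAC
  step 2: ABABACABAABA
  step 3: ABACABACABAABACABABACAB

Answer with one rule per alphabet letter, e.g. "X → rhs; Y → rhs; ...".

  step 2 ⇒ step 3: ABABACABAABA ⇒ AB·AC·AB·AC·AB·A·AB·AC·AB·AB·AC·AB
    A ↦ AB
    B ↦ AC
    C ↦ A

A->AB, B->AC, C->A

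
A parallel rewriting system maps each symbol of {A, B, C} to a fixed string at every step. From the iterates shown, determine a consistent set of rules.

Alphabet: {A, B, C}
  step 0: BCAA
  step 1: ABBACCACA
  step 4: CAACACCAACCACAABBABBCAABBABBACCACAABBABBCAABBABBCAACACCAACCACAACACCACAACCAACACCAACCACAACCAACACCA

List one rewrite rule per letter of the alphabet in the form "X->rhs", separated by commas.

  step 0 ⇒ step 1: BCAA ⇒ ABB·AC·CA·CA
    A ↦ CA
    B ↦ ABB
    C ↦ AC

A->CA, B->ABB, C->AC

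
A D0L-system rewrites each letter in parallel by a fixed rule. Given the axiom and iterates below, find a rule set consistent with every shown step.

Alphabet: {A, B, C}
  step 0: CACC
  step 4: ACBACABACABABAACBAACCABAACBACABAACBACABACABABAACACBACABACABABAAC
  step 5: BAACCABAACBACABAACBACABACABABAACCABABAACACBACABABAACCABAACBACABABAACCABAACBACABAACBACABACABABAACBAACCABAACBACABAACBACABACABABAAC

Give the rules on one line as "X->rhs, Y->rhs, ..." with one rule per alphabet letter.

A->BA, B->CA, C->AC

  step 4 ⇒ step 5: ACBACABACABABAACBAACCABAACBACABAACBACABACABABAACACBACABACABABAAC ⇒ BA·AC·CA·BA·AC·BA·CA·BA·AC·BA·CA·BA·CA·BA·BA·AC·CA·BA·BA·AC·AC·BA·CA·BA·BA·AC·CA·BA·AC·BA·CA·BA·BA·AC·CA·BA·AC·BA·CA·BA·AC·BA·CA·BA·CA·BA·BA·AC·BA·AC·CA·BA·AC·BA·CA·BA·AC·BA·CA·BA·CA·BA·BA·AC
    A ↦ BA
    B ↦ CA
    C ↦ AC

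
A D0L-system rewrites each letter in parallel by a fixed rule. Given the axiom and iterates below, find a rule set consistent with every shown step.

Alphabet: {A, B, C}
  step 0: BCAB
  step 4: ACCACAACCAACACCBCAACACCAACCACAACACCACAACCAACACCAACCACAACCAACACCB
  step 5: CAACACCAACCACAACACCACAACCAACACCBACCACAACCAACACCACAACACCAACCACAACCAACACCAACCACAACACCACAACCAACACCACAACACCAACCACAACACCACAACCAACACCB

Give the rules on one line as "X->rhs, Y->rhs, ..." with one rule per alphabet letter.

  step 4 ⇒ step 5: ACCACAACCAACACCBCAACACCAACCACAACACCACAACCAACACCAACCACAACCAACACCB ⇒ CA·AC·AC·CA·AC·CA·CA·AC·AC·CA·CA·AC·CA·AC·AC·CB·AC·CA·CA·AC·CA·AC·AC·CA·CA·AC·AC·CA·AC·CA·CA·AC·CA·AC·AC·CA·AC·CA·CA·AC·AC·CA·CA·AC·CA·AC·AC·CA·CA·AC·AC·CA·AC·CA·CA·AC·AC·CA·CA·AC·CA·AC·AC·CB
    A ↦ CA
    B ↦ CB
    C ↦ AC

A->CA, B->CB, C->AC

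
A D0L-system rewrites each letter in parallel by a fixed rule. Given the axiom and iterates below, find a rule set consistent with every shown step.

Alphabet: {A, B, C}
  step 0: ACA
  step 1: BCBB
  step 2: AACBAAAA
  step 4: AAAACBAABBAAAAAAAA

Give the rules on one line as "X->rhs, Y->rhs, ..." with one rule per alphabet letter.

A->B, B->AA, C->CB

  step 1 ⇒ step 2: BCBB ⇒ AA·CB·AA·AA
    B ↦ AA
    C ↦ CB
  step 0 ⇒ step 1: ACA ⇒ B·CB·B
    A ↦ B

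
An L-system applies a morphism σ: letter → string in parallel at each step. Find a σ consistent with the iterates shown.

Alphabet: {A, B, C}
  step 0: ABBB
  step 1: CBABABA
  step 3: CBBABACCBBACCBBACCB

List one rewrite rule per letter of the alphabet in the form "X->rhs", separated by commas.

A->C, B->BA, C->CB

  step 0 ⇒ step 1: ABBB ⇒ C·BA·BA·BA
    A ↦ C
    B ↦ BA
    C ↦ CB  (constrained at step 1)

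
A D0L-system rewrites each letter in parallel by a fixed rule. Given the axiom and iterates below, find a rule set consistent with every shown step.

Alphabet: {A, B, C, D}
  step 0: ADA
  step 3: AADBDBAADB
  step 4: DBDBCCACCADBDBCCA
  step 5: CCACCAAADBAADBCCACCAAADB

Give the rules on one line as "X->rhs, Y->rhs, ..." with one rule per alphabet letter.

A->DB, B->CA, C->A, D->C

  step 4 ⇒ step 5: DBDBCCACCADBDBCCA ⇒ C·CA·C·CA·A·A·DB·A·A·DB·C·CA·C·CA·A·A·DB
    A ↦ DB
    B ↦ CA
    C ↦ A
    D ↦ C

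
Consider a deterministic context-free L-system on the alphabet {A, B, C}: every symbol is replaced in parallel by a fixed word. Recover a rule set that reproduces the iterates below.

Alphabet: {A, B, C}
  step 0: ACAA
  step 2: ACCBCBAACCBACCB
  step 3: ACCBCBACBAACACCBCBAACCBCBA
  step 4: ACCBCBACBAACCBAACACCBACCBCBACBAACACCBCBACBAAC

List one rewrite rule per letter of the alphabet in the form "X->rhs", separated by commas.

  step 3 ⇒ step 4: ACCBCBACBAACACCBCBAACCBCBA ⇒ AC·CB·CB·A·CB·A·AC·CB·A·AC·AC·CB·AC·CB·CB·A·CB·A·AC·AC·CB·CB·A·CB·A·AC
    A ↦ AC
    B ↦ A
    C ↦ CB

A->AC, B->A, C->CB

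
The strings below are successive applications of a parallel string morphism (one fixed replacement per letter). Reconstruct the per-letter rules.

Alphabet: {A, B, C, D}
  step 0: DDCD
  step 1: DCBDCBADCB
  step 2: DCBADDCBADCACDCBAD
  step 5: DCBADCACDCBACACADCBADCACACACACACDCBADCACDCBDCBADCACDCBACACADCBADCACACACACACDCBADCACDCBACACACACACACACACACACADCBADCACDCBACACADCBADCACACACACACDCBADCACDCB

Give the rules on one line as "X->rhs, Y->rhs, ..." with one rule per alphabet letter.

  step 1 ⇒ step 2: DCBDCBADCB ⇒ DCB·A·D·DCB·A·D·CAC·DCB·A·D
    A ↦ CAC
    B ↦ D
    C ↦ A
    D ↦ DCB

A->CAC, B->D, C->A, D->DCB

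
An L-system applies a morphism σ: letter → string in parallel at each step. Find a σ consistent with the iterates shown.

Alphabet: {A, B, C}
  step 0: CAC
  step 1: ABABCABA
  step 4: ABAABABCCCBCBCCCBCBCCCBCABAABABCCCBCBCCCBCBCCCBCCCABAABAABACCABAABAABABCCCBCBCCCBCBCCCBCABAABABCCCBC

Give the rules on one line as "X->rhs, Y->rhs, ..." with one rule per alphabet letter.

A->BC, B->CC, C->ABA

  step 0 ⇒ step 1: CAC ⇒ ABA·BC·ABA
    A ↦ BC
    C ↦ ABA
    B ↦ CC  (constrained at step 1)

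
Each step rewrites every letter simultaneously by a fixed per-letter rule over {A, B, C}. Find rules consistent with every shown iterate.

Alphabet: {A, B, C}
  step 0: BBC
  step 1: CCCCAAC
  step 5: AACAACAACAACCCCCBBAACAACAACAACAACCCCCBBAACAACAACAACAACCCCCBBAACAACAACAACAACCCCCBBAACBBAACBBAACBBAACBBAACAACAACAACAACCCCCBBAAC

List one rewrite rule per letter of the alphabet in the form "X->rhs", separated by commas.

A->B, B->CC, C->AAC

  step 0 ⇒ step 1: BBC ⇒ CC·CC·AAC
    B ↦ CC
    C ↦ AAC
    A ↦ B  (constrained at step 1)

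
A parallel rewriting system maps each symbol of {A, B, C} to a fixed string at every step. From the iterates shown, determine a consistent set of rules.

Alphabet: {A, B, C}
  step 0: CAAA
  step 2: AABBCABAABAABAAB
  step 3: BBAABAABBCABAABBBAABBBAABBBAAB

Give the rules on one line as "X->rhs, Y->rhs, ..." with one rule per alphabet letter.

  step 2 ⇒ step 3: AABBCABAABAABAAB ⇒ B·B·AAB·AAB·BCA·B·AAB·B·B·AAB·B·B·AAB·B·B·AAB
    A ↦ B
    B ↦ AAB
    C ↦ BCA

A->B, B->AAB, C->BCA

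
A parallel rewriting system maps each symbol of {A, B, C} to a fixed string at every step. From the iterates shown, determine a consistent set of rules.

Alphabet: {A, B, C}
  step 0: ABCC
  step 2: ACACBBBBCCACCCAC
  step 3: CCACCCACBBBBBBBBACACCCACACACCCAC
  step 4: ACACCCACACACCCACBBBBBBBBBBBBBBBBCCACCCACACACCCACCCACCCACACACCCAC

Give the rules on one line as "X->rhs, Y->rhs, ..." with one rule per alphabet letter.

A->CC, B->BB, C->AC

  step 3 ⇒ step 4: CCACCCACBBBBBBBBACACCCACACACCCAC ⇒ AC·AC·CC·AC·AC·AC·CC·AC·BB·BB·BB·BB·BB·BB·BB·BB·CC·AC·CC·AC·AC·AC·CC·AC·CC·AC·CC·AC·AC·AC·CC·AC
    A ↦ CC
    B ↦ BB
    C ↦ AC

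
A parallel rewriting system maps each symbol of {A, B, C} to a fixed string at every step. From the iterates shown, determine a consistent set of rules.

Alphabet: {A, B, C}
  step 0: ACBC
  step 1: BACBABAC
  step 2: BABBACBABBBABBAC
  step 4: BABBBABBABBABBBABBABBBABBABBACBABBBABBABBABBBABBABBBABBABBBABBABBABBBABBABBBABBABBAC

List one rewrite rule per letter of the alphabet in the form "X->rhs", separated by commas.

  step 1 ⇒ step 2: BACBABAC ⇒ BAB·B·AC·BAB·B·BAB·B·AC
    A ↦ B
    B ↦ BAB
    C ↦ AC

A->B, B->BAB, C->AC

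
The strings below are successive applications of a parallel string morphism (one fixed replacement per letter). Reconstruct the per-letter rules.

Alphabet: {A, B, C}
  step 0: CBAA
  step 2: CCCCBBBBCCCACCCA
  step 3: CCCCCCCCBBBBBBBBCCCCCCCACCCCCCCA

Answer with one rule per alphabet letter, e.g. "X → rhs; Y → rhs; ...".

  step 2 ⇒ step 3: CCCCBBBBCCCACCCA ⇒ CC·CC·CC·CC·BB·BB·BB·BB·CC·CC·CC·CA·CC·CC·CC·CA
    A ↦ CA
    B ↦ BB
    C ↦ CC

A->CA, B->BB, C->CC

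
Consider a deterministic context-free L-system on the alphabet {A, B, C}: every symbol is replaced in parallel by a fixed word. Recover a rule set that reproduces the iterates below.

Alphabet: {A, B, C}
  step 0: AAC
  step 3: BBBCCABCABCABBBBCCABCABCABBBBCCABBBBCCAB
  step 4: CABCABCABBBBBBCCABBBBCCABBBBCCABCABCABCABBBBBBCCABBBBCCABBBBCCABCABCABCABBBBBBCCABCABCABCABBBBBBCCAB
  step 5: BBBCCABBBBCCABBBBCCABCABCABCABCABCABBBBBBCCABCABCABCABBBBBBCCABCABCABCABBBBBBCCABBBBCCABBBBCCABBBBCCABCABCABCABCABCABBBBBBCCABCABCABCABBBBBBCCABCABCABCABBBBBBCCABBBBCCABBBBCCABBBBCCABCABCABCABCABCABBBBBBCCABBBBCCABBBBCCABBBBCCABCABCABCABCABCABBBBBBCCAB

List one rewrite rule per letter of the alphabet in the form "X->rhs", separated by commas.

A->BC, B->CAB, C->BB

  step 4 ⇒ step 5: CABCABCABBBBBBCCABBBBCCABBBBCCABCABCABCABBBBBBCCABBBBCCABBBBCCABCABCABCABBBBBBCCABCABCABCABBBBBBCCAB ⇒ BB·BC·CAB·BB·BC·CAB·BB·BC·CAB·CAB·CAB·CAB·CAB·CAB·BB·BB·BC·CAB·CAB·CAB·CAB·BB·BB·BC·CAB·CAB·CAB·CAB·BB·BB·BC·CAB·BB·BC·CAB·BB·BC·CAB·BB·BC·CAB·CAB·CAB·CAB·CAB·CAB·BB·BB·BC·CAB·CAB·CAB·CAB·BB·BB·BC·CAB·CAB·CAB·CAB·BB·BB·BC·CAB·BB·BC·CAB·BB·BC·CAB·BB·BC·CAB·CAB·CAB·CAB·CAB·CAB·BB·BB·BC·CAB·BB·BC·CAB·BB·BC·CAB·BB·BC·CAB·CAB·CAB·CAB·CAB·CAB·BB·BB·BC·CAB
    A ↦ BC
    B ↦ CAB
    C ↦ BB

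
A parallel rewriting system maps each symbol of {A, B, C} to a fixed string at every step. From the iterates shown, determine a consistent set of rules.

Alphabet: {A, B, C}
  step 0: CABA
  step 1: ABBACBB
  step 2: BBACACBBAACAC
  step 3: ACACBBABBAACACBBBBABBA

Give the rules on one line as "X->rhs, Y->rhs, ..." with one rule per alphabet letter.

A->BB, B->AC, C->A

  step 2 ⇒ step 3: BBACACBBAACAC ⇒ AC·AC·BB·A·BB·A·AC·AC·BB·BB·A·BB·A
    A ↦ BB
    B ↦ AC
    C ↦ A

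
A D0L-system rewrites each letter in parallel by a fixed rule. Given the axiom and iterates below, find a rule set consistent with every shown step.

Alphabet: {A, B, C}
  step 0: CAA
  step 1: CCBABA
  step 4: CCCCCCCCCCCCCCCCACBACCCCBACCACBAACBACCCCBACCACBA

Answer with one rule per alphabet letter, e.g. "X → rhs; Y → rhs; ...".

  step 0 ⇒ step 1: CAA ⇒ CC·BA·BA
    A ↦ BA
    C ↦ CC
    B ↦ AC  (constrained at step 1)

A->BA, B->AC, C->CC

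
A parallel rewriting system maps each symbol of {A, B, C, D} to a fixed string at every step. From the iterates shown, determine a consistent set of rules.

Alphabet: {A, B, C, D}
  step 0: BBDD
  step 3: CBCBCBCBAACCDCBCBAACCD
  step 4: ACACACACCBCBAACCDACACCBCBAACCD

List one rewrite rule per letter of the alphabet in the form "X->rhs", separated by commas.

  step 3 ⇒ step 4: CBCBCBCBAACCDCBCBAACCD ⇒ A·C·A·C·A·C·A·C·CB·CB·A·A·CCD·A·C·A·C·CB·CB·A·A·CCD
    A ↦ CB
    B ↦ C
    C ↦ A
    D ↦ CCD

A->CB, B->C, C->A, D->CCD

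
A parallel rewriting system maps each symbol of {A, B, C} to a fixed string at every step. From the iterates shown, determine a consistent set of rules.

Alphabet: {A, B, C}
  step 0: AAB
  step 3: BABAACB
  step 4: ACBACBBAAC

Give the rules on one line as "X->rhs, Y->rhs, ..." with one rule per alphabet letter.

  step 3 ⇒ step 4: BABAACB ⇒ AC·B·AC·B·B·A·AC
    A ↦ B
    B ↦ AC
    C ↦ A

A->B, B->AC, C->A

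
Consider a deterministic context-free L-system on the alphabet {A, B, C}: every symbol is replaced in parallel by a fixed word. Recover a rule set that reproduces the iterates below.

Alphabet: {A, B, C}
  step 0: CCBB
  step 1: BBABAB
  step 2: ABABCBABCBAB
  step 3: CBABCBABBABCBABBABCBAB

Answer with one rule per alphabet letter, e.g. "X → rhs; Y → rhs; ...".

  step 2 ⇒ step 3: ABABCBABCBAB ⇒ CB·AB·CB·AB·B·AB·CB·AB·B·AB·CB·AB
    A ↦ CB
    B ↦ AB
    C ↦ B

A->CB, B->AB, C->B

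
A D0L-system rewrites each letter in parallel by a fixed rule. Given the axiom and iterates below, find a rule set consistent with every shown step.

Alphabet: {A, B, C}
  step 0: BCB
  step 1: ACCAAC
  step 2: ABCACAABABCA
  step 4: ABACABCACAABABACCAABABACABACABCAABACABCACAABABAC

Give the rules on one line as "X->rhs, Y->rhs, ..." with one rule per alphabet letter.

  step 1 ⇒ step 2: ACCAAC ⇒ AB·CA·CA·AB·AB·CA
    A ↦ AB
    C ↦ CA
  step 0 ⇒ step 1: BCB ⇒ AC·CA·AC
    B ↦ AC

A->AB, B->AC, C->CA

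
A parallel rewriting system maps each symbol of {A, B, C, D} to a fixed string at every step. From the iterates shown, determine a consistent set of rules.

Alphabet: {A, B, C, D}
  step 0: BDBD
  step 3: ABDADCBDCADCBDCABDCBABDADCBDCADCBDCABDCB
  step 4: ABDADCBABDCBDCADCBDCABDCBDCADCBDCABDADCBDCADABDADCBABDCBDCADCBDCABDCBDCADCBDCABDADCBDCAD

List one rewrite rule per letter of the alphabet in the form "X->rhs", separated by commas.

A->ABD, B->AD, C->DC, D->CB

  step 3 ⇒ step 4: ABDADCBDCADCBDCABDCBABDADCBDCADCBDCABDCB ⇒ ABD·AD·CB·ABD·CB·DC·AD·CB·DC·ABD·CB·DC·AD·CB·DC·ABD·AD·CB·DC·AD·ABD·AD·CB·ABD·CB·DC·AD·CB·DC·ABD·CB·DC·AD·CB·DC·ABD·AD·CB·DC·AD
    A ↦ ABD
    B ↦ AD
    C ↦ DC
    D ↦ CB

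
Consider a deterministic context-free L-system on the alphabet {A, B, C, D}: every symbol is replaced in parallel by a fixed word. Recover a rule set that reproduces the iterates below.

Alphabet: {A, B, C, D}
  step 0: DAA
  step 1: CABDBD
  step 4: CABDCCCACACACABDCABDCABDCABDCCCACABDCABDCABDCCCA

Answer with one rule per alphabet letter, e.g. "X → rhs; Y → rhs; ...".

  step 0 ⇒ step 1: DAA ⇒ CA·BD·BD
    A ↦ BD
    D ↦ CA
    B ↦ CC  (constrained at step 1)
    C ↦ CA  (constrained at step 1)

A->BD, B->CC, C->CA, D->CA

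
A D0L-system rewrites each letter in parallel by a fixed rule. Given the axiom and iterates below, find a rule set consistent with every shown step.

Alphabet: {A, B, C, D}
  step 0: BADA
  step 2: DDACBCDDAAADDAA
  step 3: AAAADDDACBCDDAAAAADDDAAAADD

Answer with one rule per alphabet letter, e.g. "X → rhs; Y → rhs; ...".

A->D, B->CBC, C->DDA, D->AA

  step 2 ⇒ step 3: DDACBCDDAAADDAA ⇒ AA·AA·D·DDA·CBC·DDA·AA·AA·D·D·D·AA·AA·D·D
    A ↦ D
    B ↦ CBC
    C ↦ DDA
    D ↦ AA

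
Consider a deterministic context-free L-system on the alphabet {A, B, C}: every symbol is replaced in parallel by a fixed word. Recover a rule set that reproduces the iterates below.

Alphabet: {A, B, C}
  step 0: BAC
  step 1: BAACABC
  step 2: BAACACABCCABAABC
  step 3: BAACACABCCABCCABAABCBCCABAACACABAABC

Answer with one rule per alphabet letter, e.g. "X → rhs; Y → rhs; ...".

  step 2 ⇒ step 3: BAACACABCCABAABC ⇒ BAA·CA·CA·BC·CA·BC·CA·BAA·BC·BC·CA·BAA·CA·CA·BAA·BC
    A ↦ CA
    B ↦ BAA
    C ↦ BC

A->CA, B->BAA, C->BC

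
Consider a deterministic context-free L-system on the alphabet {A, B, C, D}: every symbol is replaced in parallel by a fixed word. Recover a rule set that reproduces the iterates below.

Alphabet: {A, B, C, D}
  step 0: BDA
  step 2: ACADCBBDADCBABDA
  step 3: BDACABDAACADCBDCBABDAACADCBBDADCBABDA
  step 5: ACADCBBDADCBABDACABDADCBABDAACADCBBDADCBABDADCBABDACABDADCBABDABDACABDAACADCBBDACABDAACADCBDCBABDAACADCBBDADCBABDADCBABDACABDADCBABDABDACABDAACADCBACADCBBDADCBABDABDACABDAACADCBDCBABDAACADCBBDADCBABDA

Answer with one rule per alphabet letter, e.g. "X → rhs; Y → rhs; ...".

  step 2 ⇒ step 3: ACADCBBDADCBABDA ⇒ BDA·CA·BDA·A·CA·DCB·DCB·A·BDA·A·CA·DCB·BDA·DCB·A·BDA
    A ↦ BDA
    B ↦ DCB
    C ↦ CA
    D ↦ A

A->BDA, B->DCB, C->CA, D->A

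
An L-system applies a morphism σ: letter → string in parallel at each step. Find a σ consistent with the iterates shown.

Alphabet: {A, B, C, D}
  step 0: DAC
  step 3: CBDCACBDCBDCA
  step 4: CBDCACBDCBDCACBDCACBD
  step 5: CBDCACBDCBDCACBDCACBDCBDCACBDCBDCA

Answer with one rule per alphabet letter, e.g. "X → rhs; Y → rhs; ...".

A->D, B->D, C->CB, D->CA

  step 4 ⇒ step 5: CBDCACBDCBDCACBDCACBD ⇒ CB·D·CA·CB·D·CB·D·CA·CB·D·CA·CB·D·CB·D·CA·CB·D·CB·D·CA
    A ↦ D
    B ↦ D
    C ↦ CB
    D ↦ CA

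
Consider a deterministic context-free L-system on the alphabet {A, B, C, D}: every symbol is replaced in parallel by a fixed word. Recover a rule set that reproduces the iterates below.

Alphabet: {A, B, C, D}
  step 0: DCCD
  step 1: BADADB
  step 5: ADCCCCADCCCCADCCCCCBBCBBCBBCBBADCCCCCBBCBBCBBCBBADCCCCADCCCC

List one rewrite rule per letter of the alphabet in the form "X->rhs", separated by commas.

A->CB, B->CC, C->AD, D->B

  step 0 ⇒ step 1: DCCD ⇒ B·AD·AD·B
    C ↦ AD
    D ↦ B
    A ↦ CB  (constrained at step 1)
    B ↦ CC  (constrained at step 1)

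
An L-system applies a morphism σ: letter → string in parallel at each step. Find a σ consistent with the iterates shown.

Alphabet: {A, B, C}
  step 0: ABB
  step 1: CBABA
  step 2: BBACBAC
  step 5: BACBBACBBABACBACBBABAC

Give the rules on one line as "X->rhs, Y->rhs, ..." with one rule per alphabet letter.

A->C, B->BA, C->B

  step 1 ⇒ step 2: CBABA ⇒ B·BA·C·BA·C
    A ↦ C
    B ↦ BA
    C ↦ B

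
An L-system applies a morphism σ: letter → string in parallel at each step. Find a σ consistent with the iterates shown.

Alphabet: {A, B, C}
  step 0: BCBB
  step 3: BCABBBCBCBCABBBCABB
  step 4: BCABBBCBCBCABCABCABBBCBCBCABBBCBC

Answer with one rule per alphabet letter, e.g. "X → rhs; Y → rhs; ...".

A->BB, B->BC, C->A

  step 3 ⇒ step 4: BCABBBCBCBCABBBCABB ⇒ BC·A·BB·BC·BC·BC·A·BC·A·BC·A·BB·BC·BC·BC·A·BB·BC·BC
    A ↦ BB
    B ↦ BC
    C ↦ A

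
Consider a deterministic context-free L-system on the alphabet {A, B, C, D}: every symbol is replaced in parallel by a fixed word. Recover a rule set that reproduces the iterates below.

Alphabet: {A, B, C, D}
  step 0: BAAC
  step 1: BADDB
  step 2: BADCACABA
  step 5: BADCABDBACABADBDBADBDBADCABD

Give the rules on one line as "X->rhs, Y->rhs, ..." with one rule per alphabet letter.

A->D, B->BA, C->B, D->CA

  step 1 ⇒ step 2: BADDB ⇒ BA·D·CA·CA·BA
    A ↦ D
    B ↦ BA
    D ↦ CA
  step 0 ⇒ step 1: BAAC ⇒ BA·D·D·B
    C ↦ B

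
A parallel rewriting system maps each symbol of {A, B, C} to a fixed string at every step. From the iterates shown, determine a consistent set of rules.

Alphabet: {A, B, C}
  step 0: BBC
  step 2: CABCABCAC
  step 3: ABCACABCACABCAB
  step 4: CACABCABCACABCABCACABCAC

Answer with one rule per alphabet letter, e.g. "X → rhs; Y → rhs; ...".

  step 3 ⇒ step 4: ABCACABCACABCAB ⇒ C·AC·AB·C·AB·C·AC·AB·C·AB·C·AC·AB·C·AC
    A ↦ C
    B ↦ AC
    C ↦ AB

A->C, B->AC, C->AB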